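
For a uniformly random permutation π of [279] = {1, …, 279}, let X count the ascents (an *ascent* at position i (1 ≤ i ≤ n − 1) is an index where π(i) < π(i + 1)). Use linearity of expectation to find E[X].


Write X = Σ X_I over i = 1, …, 278, with X_I the indicator of one ascent.
There are 278 indicators.
For each fixed i, the pair (π(i), π(i+1)) is a uniformly random ordered pair of distinct values from {1, …, 279}; by symmetry P[π(i) < π(i+1)] = 1/2.
By linearity: E[X] = 278 · (1/2) = (279 − 1) · (1/2) = 139 ≈ 139.000000.

E[X] = 139 = 139.000000.


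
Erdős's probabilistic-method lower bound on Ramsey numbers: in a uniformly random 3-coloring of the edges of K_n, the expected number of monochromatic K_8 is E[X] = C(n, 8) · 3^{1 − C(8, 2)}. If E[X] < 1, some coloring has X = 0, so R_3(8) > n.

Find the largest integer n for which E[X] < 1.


We need C(n, 8) · 3^{1 − 28} < 1, i.e. C(n, 8) < 3^{28 − 1} = 7625597484987.
Check values of n near the boundary:
  n = 153: C(153, 8) = 6183023199255; 6183023199255 < 7625597484987? YES
  n = 154: C(154, 8) = 6521818990995; 6521818990995 < 7625597484987? YES
  n = 155: C(155, 8) = 6876747915675; 6876747915675 < 7625597484987? YES
  n = 156: C(156, 8) = 7248464019225; 7248464019225 < 7625597484987? YES
  n = 157: C(157, 8) = 7637643295425; 7637643295425 < 7625597484987? NO
  n = 158: C(158, 8) = 8044984271181; 8044984271181 < 7625597484987? NO
The largest n with C(n, 8) < 7625597484987 is n = 156 (where E[X] = 805384891025/847288609443 ≈ 0.9505). Hence R_3(8) > 156, i.e. R_3(8) ≥ 157.

Largest n = 156; hence R_3(8) > 156.


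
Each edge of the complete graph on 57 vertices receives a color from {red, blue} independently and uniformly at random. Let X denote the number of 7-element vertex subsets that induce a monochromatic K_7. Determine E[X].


Let X = Σ_S X_S over the C(57, 7) = 264385836 subsets S of size 7, where X_S = 1 if the K_7 on S is monochromatic.
For a fixed S, the K_7 on S has C(7, 2) = 21 edges. P[all 21 edges red] = (1/2)^21, and likewise for blue, so P[monochromatic] = 2·(1/2)^21 = 2^{1 − 21} = 1/1048576.
Summing: E[X] = C(57, 7) · 2^{1 − 21} = 264385836 · 1/1048576 = 66096459/262144.
Numerically: E[X] ≈ 252.138.

E[X] = C(57,7)·2^(1−C(7,2)) = 66096459/262144 ≈ 252.138.


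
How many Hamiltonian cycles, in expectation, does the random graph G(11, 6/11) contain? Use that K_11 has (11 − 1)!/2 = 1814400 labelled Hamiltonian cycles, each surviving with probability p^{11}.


K_11 has (11 − 1)!/2 = 1814400 labelled Hamiltonian cycles.
For each such Hamiltonian cycle H, let X_H = 1 if all 11 edges of H are present in G. Then P[X_H = 1] = p^{11} = (6/11)^{11} = 362797056/285311670611.
Summing the indicators: E[X] = Σ_H E[X_H] = 1814400 · p^{11} = 1814400 · 362797056/285311670611 = 658258978406400/285311670611.
Numerically: E[X] ≈ 2307.2.

E[X] = 1814400 · (6/11)^{11} = 658258978406400/285311670611 ≈ 2307.2.


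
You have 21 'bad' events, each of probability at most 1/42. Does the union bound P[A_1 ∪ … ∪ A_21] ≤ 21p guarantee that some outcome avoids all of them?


Union bound: P[∪_{i=1}^{21} A_i] ≤ Σ_i P[A_i] ≤ 21·p = 21·(1/42) = 1/2.
Numerically: 1/2 ≈ 0.500.
Is 1/2 < 1? YES.
Since P[∪ A_i] ≤ 1/2 < 1, the complement has P[∩ A_i^c] ≥ 1 − 1/2 = 1/2 > 0, so some outcome avoids every A_i.

21·p = 1/2 ≈ 0.500; existence CERTIFIED by the union bound.


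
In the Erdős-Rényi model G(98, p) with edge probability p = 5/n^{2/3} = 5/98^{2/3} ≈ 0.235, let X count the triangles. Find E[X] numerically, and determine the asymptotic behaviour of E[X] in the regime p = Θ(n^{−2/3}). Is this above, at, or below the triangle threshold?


Number of potential triangles: C(98, 3) = 152096.
Each occurs with probability p³ ≈ (0.235)³ ≈ 1.30154e-02.
By linearity: E[X] = C(98, 3)·p³ ≈ 152096 · 1.30154e-02 ≈ 1979.592.
Since α = 2/3 < 1, p = c/n^{2/3} ≫ 1/n is above the triangle threshold p ~ 1/n. Asymptotically E[X] ~ (c³/6)·n^{3(1−α)} = (5³/6)·n^{1} → ∞; triangles are abundant w.h.p.

E[X] ≈ 1979.592; in regime p = Θ(1/n^{2/3}) E[X] diverges (above the triangle threshold p ~ 1/n).


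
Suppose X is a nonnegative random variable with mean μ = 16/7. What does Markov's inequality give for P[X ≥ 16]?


μ = E[X] = 16/7, a = 16.
Markov: P[X ≥ 16] ≤ μ/a = (16/7)/16 = 1/7.
Numerically: ≈ 0.142857.
(Since a = 16 > μ = 2.285714, the bound 1/7 is < 1 and informative.)

P[X ≥ 16] ≤ 1/7 ≈ 0.142857.


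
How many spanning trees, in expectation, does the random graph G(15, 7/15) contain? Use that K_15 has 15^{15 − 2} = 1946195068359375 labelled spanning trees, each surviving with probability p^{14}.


K_15 has 15^{15 − 2} = 1946195068359375 labelled spanning trees.
For each such spanning tree H, let X_H = 1 if all 14 edges of H are present in G. Then P[X_H = 1] = p^{14} = (7/15)^{14} = 678223072849/29192926025390625.
Summing the indicators: E[X] = Σ_H E[X_H] = 1946195068359375 · p^{14} = 1946195068359375 · 678223072849/29192926025390625 = 678223072849/15.
Numerically: E[X] ≈ 4.521e+10.

E[X] = 1946195068359375 · (7/15)^{14} = 678223072849/15 ≈ 4.521e+10.


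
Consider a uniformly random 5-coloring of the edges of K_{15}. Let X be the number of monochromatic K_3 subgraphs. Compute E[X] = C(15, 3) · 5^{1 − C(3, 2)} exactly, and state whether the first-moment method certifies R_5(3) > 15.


E[X] = C(15, 3) · 5^{1 − 3} = 455 · 5^{−2} = 455/25.
As a reduced fraction: E[X] = 91/5 ≈ 18.20000.
Is E[X] < 1? NO.
Since E[X] ≥ 1, the first-moment bound is inconclusive at n = 15; it does NOT by itself certify R_5(3) > 15.

E[X] = 91/5 ≈ 18.20000; E[X] ≥ 1; first-moment method inconclusive here.


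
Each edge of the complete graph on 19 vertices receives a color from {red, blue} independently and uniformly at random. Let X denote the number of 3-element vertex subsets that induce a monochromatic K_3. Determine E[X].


Let X = Σ_S X_S over the C(19, 3) = 969 subsets S of size 3, where X_S = 1 if the K_3 on S is monochromatic.
For a fixed S, the K_3 on S has C(3, 2) = 3 edges. P[all 3 edges red] = (1/2)^3, and likewise for blue, so P[monochromatic] = 2·(1/2)^3 = 2^{1 − 3} = 1/4.
By linearity: E[X] = C(19, 3) · 2^{1 − 3} = 969 · 1/4 = 969/4.
Numerically: E[X] ≈ 242.2500.

E[X] = C(19,3)·2^(1−C(3,2)) = 969/4 ≈ 242.2500.


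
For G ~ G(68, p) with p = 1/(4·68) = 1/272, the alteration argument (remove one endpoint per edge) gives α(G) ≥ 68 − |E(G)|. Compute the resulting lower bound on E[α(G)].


E[|E(G)|] = C(68, 2)·p = 2278 · (1/272) = 67/8.
E[α(G)] ≥ n − E[|E(G)|] = 68 − 67/8 = 477/8.
Numerically: ≈ 59.625000.
(This is only a lower bound; the true E[α(G)] may be larger.)

E[α(G)] ≥ 477/8 ≈ 59.625000.


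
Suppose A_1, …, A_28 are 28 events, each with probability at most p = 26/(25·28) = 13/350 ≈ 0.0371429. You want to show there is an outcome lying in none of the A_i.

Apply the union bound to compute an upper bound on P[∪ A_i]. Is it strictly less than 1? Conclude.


Union bound: P[∪_{i=1}^{28} A_i] ≤ Σ_i P[A_i] ≤ 28·p = 28·(13/350) = 26/25.
Numerically: 26/25 ≈ 1.0400000.
Is 26/25 < 1? NO.
Since the bound 26/25 is ≥ 1, the union bound is uninformative here; it does NOT by itself certify existence.

28·p = 26/25 ≈ 1.0400000; existence NOT certified by the union bound.


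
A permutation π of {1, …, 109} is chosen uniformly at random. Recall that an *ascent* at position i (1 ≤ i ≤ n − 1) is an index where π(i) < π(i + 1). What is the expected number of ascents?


Write X = Σ X_I over i = 1, …, 108, with X_I the indicator of one ascent.
There are 108 indicators.
For each fixed i, the pair (π(i), π(i+1)) is a uniformly random ordered pair of distinct values from {1, …, 109}; by symmetry P[π(i) < π(i+1)] = 1/2.
By linearity: E[X] = 108 · (1/2) = (109 − 1) · (1/2) = 54 ≈ 54.000.

E[X] = 54 = 54.000.


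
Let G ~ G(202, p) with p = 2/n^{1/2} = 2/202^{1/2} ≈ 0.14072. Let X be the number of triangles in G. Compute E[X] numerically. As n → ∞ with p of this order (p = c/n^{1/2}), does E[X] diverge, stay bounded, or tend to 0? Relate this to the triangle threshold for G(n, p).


Number of potential triangles: C(202, 3) = 1353400.
Each occurs with probability p³ ≈ (0.14072)³ ≈ 2.7865249e-03.
By linearity: E[X] = C(202, 3)·p³ ≈ 1353400 · 2.7865249e-03 ≈ 3771.28284.
Since α = 1/2 < 1, p = c/n^{1/2} ≫ 1/n is above the triangle threshold p ~ 1/n. Asymptotically E[X] ~ (c³/6)·n^{3(1−α)} = (2³/6)·n^{1.5} → ∞; triangles are abundant w.h.p.

E[X] ≈ 3771.28284; in regime p = Θ(1/n^{1/2}) E[X] diverges (above the triangle threshold p ~ 1/n).


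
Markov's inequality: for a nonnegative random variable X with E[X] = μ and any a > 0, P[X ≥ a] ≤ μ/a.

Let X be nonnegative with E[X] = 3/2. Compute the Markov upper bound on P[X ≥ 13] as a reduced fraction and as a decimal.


μ = E[X] = 3/2, a = 13.
Markov: P[X ≥ 13] ≤ μ/a = (3/2)/13 = 3/26.
Numerically: ≈ 0.115385.
(Since a = 13 > μ = 1.500000, the bound 3/26 is < 1 and informative.)

P[X ≥ 13] ≤ 3/26 ≈ 0.115385.


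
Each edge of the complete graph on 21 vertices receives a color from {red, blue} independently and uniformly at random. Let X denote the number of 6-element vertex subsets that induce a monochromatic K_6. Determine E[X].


Let X = Σ_S X_S over the C(21, 6) = 54264 subsets S of size 6, where X_S = 1 if the K_6 on S is monochromatic.
For a fixed S, the K_6 on S has C(6, 2) = 15 edges. P[all 15 edges red] = (1/2)^15, and likewise for blue, so P[monochromatic] = 2·(1/2)^15 = 2^{1 − 15} = 1/16384.
By linearity of expectation: E[X] = C(21, 6) · 2^{1 − 15} = 54264 · 1/16384 = 6783/2048.
Numerically: E[X] ≈ 3.312012.

E[X] = C(21,6)·2^(1−C(6,2)) = 6783/2048 ≈ 3.312012.


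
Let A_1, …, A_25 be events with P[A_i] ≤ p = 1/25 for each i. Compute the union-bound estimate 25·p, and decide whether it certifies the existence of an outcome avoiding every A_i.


Union bound: P[∪_{i=1}^{25} A_i] ≤ Σ_i P[A_i] ≤ 25·p = 25·(1/25) = 1.
Numerically: 1 ≈ 1.0000.
Is 1 < 1? NO.
Since the bound 1 is ≥ 1, the union bound is uninformative here; it does NOT by itself certify existence.

25·p = 1 ≈ 1.0000; existence NOT certified by the union bound.


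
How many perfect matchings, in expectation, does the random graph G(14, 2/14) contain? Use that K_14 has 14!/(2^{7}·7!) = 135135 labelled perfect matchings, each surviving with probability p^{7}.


K_14 has 14!/(2^{7}·7!) = 135135 labelled perfect matchings.
For each such perfect matching H, let X_H = 1 if all 7 edges of H are present in G. Then P[X_H = 1] = p^{7} = (1/7)^{7} = 1/823543.
By linearity: E[X] = Σ_H E[X_H] = 135135 · p^{7} = 135135 · 1/823543 = 19305/117649.
Numerically: E[X] ≈ 0.16409.

E[X] = 135135 · (1/7)^{7} = 19305/117649 ≈ 0.16409.


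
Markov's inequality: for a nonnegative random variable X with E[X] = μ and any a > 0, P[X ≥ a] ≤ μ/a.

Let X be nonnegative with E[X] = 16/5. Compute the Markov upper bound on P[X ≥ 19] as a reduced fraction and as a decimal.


μ = E[X] = 16/5, a = 19.
Markov: P[X ≥ 19] ≤ μ/a = (16/5)/19 = 16/95.
Numerically: ≈ 0.1684.
(Since a = 19 > μ = 3.2000, the bound 16/95 is < 1 and informative.)

P[X ≥ 19] ≤ 16/95 ≈ 0.1684.


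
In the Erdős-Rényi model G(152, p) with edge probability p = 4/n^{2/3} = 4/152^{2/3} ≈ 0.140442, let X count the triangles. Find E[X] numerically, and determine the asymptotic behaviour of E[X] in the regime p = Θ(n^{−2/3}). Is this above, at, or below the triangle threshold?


Number of potential triangles: C(152, 3) = 573800.
Each occurs with probability p³ ≈ (0.140442)³ ≈ 2.77008310e-03.
By linearity: E[X] = C(152, 3)·p³ ≈ 573800 · 2.77008310e-03 ≈ 1589.473684.
Since α = 2/3 < 1, p = c/n^{2/3} ≫ 1/n is above the triangle threshold p ~ 1/n. Asymptotically E[X] ~ (c³/6)·n^{3(1−α)} = (4³/6)·n^{1} → ∞; triangles are abundant w.h.p.

E[X] ≈ 1589.473684; in regime p = Θ(1/n^{2/3}) E[X] diverges (above the triangle threshold p ~ 1/n).


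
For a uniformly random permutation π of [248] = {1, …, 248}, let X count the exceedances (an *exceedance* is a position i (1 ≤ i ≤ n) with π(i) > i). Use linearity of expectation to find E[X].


Write X = Σ_{i=1}^{248} X_i, where X_i = 1_{π(i) > i}.
For each fixed i, π(i) is uniform over {1, …, 248} (marginal of a uniform permutation), so P[π(i) > i] = (n − i)/n. Summing: Σ_{i=1}^{248} (n − i)/n = (0 + 1 + … + 247)/248 = 248(248 − 1)/(2·248) = (248 − 1)/2.
Hence E[X] = Σ_{i=1}^{248} (248 − i)/248 = 247/2 ≈ 123.50000.

E[X] = 247/2 = 123.50000.


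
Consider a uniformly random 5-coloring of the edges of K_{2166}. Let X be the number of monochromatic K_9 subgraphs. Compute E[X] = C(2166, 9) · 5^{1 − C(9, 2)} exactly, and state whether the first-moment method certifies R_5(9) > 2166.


E[X] = C(2166, 9) · 5^{1 − 36} = 2844037944203015677277940 · 5^{−35} = 2844037944203015677277940/2910383045673370361328125.
As a reduced fraction: E[X] = 568807588840603135455588/582076609134674072265625 ≈ 0.9772040.
Is E[X] < 1? YES.
Since E[X] < 1, there exists a 5-coloring of K_{2166} with no monochromatic K_9; hence R_5(9) > 2166.

E[X] = 568807588840603135455588/582076609134674072265625 ≈ 0.9772040; E[X] < 1, so R_5(9) > 2166.


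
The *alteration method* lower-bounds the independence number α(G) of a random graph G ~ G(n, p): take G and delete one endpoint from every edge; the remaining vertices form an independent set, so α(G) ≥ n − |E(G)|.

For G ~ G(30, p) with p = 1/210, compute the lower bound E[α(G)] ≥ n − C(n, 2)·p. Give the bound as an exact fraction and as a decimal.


E[|E(G)|] = C(30, 2)·p = 435 · (1/210) = 29/14.
E[α(G)] ≥ n − E[|E(G)|] = 30 − 29/14 = 391/14.
Numerically: ≈ 27.928571.
(This is only a lower bound; the true E[α(G)] may be larger.)

E[α(G)] ≥ 391/14 ≈ 27.928571.


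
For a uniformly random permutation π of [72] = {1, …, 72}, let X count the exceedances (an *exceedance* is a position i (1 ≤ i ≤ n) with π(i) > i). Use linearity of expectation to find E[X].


Write X = Σ_{i=1}^{72} X_i, where X_i = 1_{π(i) > i}.
For each fixed i, π(i) is uniform over {1, …, 72} (marginal of a uniform permutation), so P[π(i) > i] = (n − i)/n. Summing: Σ_{i=1}^{72} (n − i)/n = (0 + 1 + … + 71)/72 = 72(72 − 1)/(2·72) = (72 − 1)/2.
Hence E[X] = Σ_{i=1}^{72} (72 − i)/72 = 71/2 ≈ 35.500.

E[X] = 71/2 = 35.500.


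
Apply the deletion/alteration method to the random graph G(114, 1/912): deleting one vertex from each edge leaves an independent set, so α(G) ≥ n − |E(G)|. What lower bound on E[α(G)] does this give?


E[|E(G)|] = C(114, 2)·p = 6441 · (1/912) = 113/16.
E[α(G)] ≥ n − E[|E(G)|] = 114 − 113/16 = 1711/16.
Numerically: ≈ 106.93750.
(This is only a lower bound; the true E[α(G)] may be larger.)

E[α(G)] ≥ 1711/16 ≈ 106.93750.


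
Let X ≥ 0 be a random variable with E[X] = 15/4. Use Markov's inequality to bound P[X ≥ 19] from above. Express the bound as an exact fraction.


μ = E[X] = 15/4, a = 19.
Markov: P[X ≥ 19] ≤ μ/a = (15/4)/19 = 15/76.
Numerically: ≈ 0.197.
(Since a = 19 > μ = 3.750, the bound 15/76 is < 1 and informative.)

P[X ≥ 19] ≤ 15/76 ≈ 0.197.


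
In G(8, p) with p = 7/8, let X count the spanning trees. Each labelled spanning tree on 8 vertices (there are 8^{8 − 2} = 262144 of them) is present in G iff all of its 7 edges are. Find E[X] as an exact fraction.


K_8 has 8^{8 − 2} = 262144 labelled spanning trees.
For each such spanning tree H, let X_H = 1 if all 7 edges of H are present in G. Then P[X_H = 1] = p^{7} = (7/8)^{7} = 823543/2097152.
Summing the indicators: E[X] = Σ_H E[X_H] = 262144 · p^{7} = 262144 · 823543/2097152 = 823543/8.
Numerically: E[X] ≈ 102943.

E[X] = 262144 · (7/8)^{7} = 823543/8 ≈ 102943.


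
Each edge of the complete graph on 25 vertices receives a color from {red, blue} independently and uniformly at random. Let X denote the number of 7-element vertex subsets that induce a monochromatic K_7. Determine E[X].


Let X = Σ_S X_S over the C(25, 7) = 480700 subsets S of size 7, where X_S = 1 if the K_7 on S is monochromatic.
For a fixed S, the K_7 on S has C(7, 2) = 21 edges. P[all 21 edges red] = (1/2)^21, and likewise for blue, so P[monochromatic] = 2·(1/2)^21 = 2^{1 − 21} = 1/1048576.
By linearity: E[X] = C(25, 7) · 2^{1 − 21} = 480700 · 1/1048576 = 120175/262144.
Numerically: E[X] ≈ 0.4584.

E[X] = C(25,7)·2^(1−C(7,2)) = 120175/262144 ≈ 0.4584.


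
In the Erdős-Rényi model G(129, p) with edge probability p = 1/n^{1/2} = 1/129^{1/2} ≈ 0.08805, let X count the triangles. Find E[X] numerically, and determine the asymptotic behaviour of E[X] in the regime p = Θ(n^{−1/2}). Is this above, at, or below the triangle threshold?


Number of potential triangles: C(129, 3) = 349504.
Each occurs with probability p³ ≈ (0.08805)³ ≈ 6.825201e-04.
By linearity: E[X] = C(129, 3)·p³ ≈ 349504 · 6.825201e-04 ≈ 238.5435.
Since α = 1/2 < 1, p = c/n^{1/2} ≫ 1/n is above the triangle threshold p ~ 1/n. Asymptotically E[X] ~ (c³/6)·n^{3(1−α)} = (1³/6)·n^{1.5} → ∞; triangles are abundant w.h.p.

E[X] ≈ 238.5435; in regime p = Θ(1/n^{1/2}) E[X] diverges (above the triangle threshold p ~ 1/n).


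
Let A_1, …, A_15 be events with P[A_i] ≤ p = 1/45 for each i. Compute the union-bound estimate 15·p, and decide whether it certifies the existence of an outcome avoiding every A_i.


Union bound: P[∪_{i=1}^{15} A_i] ≤ Σ_i P[A_i] ≤ 15·p = 15·(1/45) = 1/3.
Numerically: 1/3 ≈ 0.3333.
Is 1/3 < 1? YES.
Since P[∪ A_i] ≤ 1/3 < 1, the complement has P[∩ A_i^c] ≥ 1 − 1/3 = 2/3 > 0, so some outcome avoids every A_i.

15·p = 1/3 ≈ 0.3333; existence CERTIFIED by the union bound.


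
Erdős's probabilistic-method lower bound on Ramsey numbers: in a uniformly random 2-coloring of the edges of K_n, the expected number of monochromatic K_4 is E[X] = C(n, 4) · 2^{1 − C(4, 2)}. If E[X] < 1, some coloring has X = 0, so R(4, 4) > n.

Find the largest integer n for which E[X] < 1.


We need C(n, 4) · 2^{1 − 6} < 1, i.e. C(n, 4) < 2^{6 − 1} = 32.
Check values of n near the boundary:
  n = 4: C(4, 4) = 1; 1 < 32? YES
  n = 5: C(5, 4) = 5; 5 < 32? YES
  n = 6: C(6, 4) = 15; 15 < 32? YES
  n = 7: C(7, 4) = 35; 35 < 32? NO
  n = 8: C(8, 4) = 70; 70 < 32? NO
The largest n with C(n, 4) < 32 is n = 6 (where E[X] = 15/32 ≈ 0.469). Hence R(4, 4) > 6, i.e. R(4, 4) ≥ 7.

Largest n = 6; hence R(4, 4) > 6.


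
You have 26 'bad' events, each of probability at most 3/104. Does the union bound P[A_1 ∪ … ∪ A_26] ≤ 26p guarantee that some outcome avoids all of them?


Union bound: P[∪_{i=1}^{26} A_i] ≤ Σ_i P[A_i] ≤ 26·p = 26·(3/104) = 3/4.
Numerically: 3/4 ≈ 0.750.
Is 3/4 < 1? YES.
Since P[∪ A_i] ≤ 3/4 < 1, the complement has P[∩ A_i^c] ≥ 1 − 3/4 = 1/4 > 0, so some outcome avoids every A_i.

26·p = 3/4 ≈ 0.750; existence CERTIFIED by the union bound.


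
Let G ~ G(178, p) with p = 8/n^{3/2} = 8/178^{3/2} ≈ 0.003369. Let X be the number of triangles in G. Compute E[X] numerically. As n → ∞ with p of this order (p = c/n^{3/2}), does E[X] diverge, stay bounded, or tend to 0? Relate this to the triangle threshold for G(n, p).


Number of potential triangles: C(178, 3) = 924176.
Each occurs with probability p³ ≈ (0.003369)³ ≈ 3.822786e-08.
By linearity: E[X] = C(178, 3)·p³ ≈ 924176 · 3.822786e-08 ≈ 0.0353.
Since α = 3/2 > 1, p = c/n^{3/2} = o(1/n) is below the triangle threshold p ~ 1/n. Asymptotically E[X] ~ (c³/6)·n^{3(1−α)} = (8³/6)·n^{-1.5} → 0, so by Markov's inequality G has no triangles w.h.p.

E[X] ≈ 0.0353; in regime p = Θ(1/n^{3/2}) E[X] tends to 0 (below the triangle threshold p ~ 1/n).


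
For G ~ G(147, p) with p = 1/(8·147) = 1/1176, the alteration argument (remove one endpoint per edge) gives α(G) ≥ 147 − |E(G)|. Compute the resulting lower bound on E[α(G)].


E[|E(G)|] = C(147, 2)·p = 10731 · (1/1176) = 73/8.
E[α(G)] ≥ n − E[|E(G)|] = 147 − 73/8 = 1103/8.
Numerically: ≈ 137.875000.
(This is only a lower bound; the true E[α(G)] may be larger.)

E[α(G)] ≥ 1103/8 ≈ 137.875000.


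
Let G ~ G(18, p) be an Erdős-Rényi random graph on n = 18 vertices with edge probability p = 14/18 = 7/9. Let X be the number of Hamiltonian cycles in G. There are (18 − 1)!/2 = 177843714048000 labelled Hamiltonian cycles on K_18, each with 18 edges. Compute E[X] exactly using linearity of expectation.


K_18 has (18 − 1)!/2 = 177843714048000 labelled Hamiltonian cycles.
For each such Hamiltonian cycle H, let X_H = 1 if all 18 edges of H are present in G. Then P[X_H = 1] = p^{18} = (7/9)^{18} = 1628413597910449/150094635296999121.
By linearity: E[X] = Σ_H E[X_H] = 177843714048000 · p^{18} = 177843714048000 · 1628413597910449/150094635296999121 = 397260798708725298034688000/205891132094649.
Numerically: E[X] ≈ 1.929e+12.

E[X] = 177843714048000 · (7/9)^{18} = 397260798708725298034688000/205891132094649 ≈ 1.929e+12.


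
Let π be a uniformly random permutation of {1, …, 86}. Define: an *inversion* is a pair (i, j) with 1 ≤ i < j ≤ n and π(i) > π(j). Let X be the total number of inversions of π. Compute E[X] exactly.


Write X = Σ X_I over the C(86, 2) = 3655 pairs i < j, with X_I the indicator of one inversion.
There are 3655 indicators.
For each fixed pair i < j, the values π(i) and π(j) are two distinct elements of {1, …, 86} in uniformly random order; by symmetry P[π(i) > π(j)] = 1/2.
By linearity: E[X] = 3655 · (1/2) = C(86, 2) · (1/2) = 3655/2 = 3655/2 ≈ 1827.5000.

E[X] = 3655/2 = 1827.5000.


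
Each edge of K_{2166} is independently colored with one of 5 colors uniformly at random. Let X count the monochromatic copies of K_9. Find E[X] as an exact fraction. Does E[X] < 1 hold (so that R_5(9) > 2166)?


E[X] = C(2166, 9) · 5^{1 − 36} = 2844037944203015677277940 · 5^{−35} = 2844037944203015677277940/2910383045673370361328125.
As a reduced fraction: E[X] = 568807588840603135455588/582076609134674072265625 ≈ 0.9772040.
Is E[X] < 1? YES.
Since E[X] < 1, there exists a 5-coloring of K_{2166} with no monochromatic K_9; hence R_5(9) > 2166.

E[X] = 568807588840603135455588/582076609134674072265625 ≈ 0.9772040; E[X] < 1, so R_5(9) > 2166.


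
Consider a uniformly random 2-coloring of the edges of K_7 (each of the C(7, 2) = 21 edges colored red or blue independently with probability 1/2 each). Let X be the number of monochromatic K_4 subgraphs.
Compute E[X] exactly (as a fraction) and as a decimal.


Let X = Σ_S X_S over the C(7, 4) = 35 subsets S of size 4, where X_S = 1 if the K_4 on S is monochromatic.
For a fixed S, the K_4 on S has C(4, 2) = 6 edges. P[all 6 edges red] = (1/2)^6, and likewise for blue, so P[monochromatic] = 2·(1/2)^6 = 2^{1 − 6} = 1/32.
By linearity of expectation: E[X] = C(7, 4) · 2^{1 − 6} = 35 · 1/32 = 35/32.
Numerically: E[X] ≈ 1.094.

E[X] = C(7,4)·2^(1−C(4,2)) = 35/32 ≈ 1.094.


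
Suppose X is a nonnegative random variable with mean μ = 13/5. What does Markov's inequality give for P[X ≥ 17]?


μ = E[X] = 13/5, a = 17.
Markov: P[X ≥ 17] ≤ μ/a = (13/5)/17 = 13/85.
Numerically: ≈ 0.152941.
(Since a = 17 > μ = 2.600000, the bound 13/85 is < 1 and informative.)

P[X ≥ 17] ≤ 13/85 ≈ 0.152941.


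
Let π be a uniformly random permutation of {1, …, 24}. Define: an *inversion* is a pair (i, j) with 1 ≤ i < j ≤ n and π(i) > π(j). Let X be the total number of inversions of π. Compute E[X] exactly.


Write X = Σ X_I over the C(24, 2) = 276 pairs i < j, with X_I the indicator of one inversion.
There are 276 indicators.
For each fixed pair i < j, the values π(i) and π(j) are two distinct elements of {1, …, 24} in uniformly random order; by symmetry P[π(i) > π(j)] = 1/2.
By linearity: E[X] = 276 · (1/2) = C(24, 2) · (1/2) = 276/2 = 138 ≈ 138.000.

E[X] = 138 = 138.000.


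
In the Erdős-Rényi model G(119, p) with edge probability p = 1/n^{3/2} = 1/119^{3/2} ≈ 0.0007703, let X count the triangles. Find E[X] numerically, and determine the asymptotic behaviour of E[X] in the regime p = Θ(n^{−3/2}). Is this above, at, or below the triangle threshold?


Number of potential triangles: C(119, 3) = 273819.
Each occurs with probability p³ ≈ (0.0007703)³ ≈ 4.571289e-10.
By linearity: E[X] = C(119, 3)·p³ ≈ 273819 · 4.571289e-10 ≈ 0.0001.
Since α = 3/2 > 1, p = c/n^{3/2} = o(1/n) is below the triangle threshold p ~ 1/n. Asymptotically E[X] ~ (c³/6)·n^{3(1−α)} = (1³/6)·n^{-1.5} → 0, so by Markov's inequality G has no triangles w.h.p.

E[X] ≈ 0.0001; in regime p = Θ(1/n^{3/2}) E[X] tends to 0 (below the triangle threshold p ~ 1/n).


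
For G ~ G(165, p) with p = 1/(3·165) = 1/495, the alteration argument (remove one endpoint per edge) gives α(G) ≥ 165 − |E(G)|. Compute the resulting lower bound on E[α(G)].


E[|E(G)|] = C(165, 2)·p = 13530 · (1/495) = 82/3.
E[α(G)] ≥ n − E[|E(G)|] = 165 − 82/3 = 413/3.
Numerically: ≈ 137.667.
(This is only a lower bound; the true E[α(G)] may be larger.)

E[α(G)] ≥ 413/3 ≈ 137.667.


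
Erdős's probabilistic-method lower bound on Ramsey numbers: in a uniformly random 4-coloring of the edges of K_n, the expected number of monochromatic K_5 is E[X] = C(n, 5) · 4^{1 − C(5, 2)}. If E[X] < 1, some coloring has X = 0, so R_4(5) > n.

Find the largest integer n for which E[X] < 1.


We need C(n, 5) · 4^{1 − 10} < 1, i.e. C(n, 5) < 4^{10 − 1} = 262144.
Check values of n near the boundary:
  n = 32: C(32, 5) = 201376; 201376 < 262144? YES
  n = 33: C(33, 5) = 237336; 237336 < 262144? YES
  n = 34: C(34, 5) = 278256; 278256 < 262144? NO
  n = 35: C(35, 5) = 324632; 324632 < 262144? NO
The largest n with C(n, 5) < 262144 is n = 33 (where E[X] = 29667/32768 ≈ 0.9054). Hence R_4(5) > 33, i.e. R_4(5) ≥ 34.

Largest n = 33; hence R_4(5) > 33.


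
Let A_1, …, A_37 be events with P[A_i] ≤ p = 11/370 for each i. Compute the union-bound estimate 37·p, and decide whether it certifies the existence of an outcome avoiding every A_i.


Union bound: P[∪_{i=1}^{37} A_i] ≤ Σ_i P[A_i] ≤ 37·p = 37·(11/370) = 11/10.
Numerically: 11/10 ≈ 1.10000.
Is 11/10 < 1? NO.
Since the bound 11/10 is ≥ 1, the union bound is uninformative here; it does NOT by itself certify existence.

37·p = 11/10 ≈ 1.10000; existence NOT certified by the union bound.


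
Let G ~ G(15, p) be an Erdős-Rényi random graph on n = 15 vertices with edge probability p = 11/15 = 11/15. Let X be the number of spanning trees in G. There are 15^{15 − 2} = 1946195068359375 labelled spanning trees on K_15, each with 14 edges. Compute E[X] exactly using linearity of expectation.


K_15 has 15^{15 − 2} = 1946195068359375 labelled spanning trees.
For each such spanning tree H, let X_H = 1 if all 14 edges of H are present in G. Then P[X_H = 1] = p^{14} = (11/15)^{14} = 379749833583241/29192926025390625.
Summing the indicators: E[X] = Σ_H E[X_H] = 1946195068359375 · p^{14} = 1946195068359375 · 379749833583241/29192926025390625 = 379749833583241/15.
Numerically: E[X] ≈ 2.53167e+13.

E[X] = 1946195068359375 · (11/15)^{14} = 379749833583241/15 ≈ 2.53167e+13.


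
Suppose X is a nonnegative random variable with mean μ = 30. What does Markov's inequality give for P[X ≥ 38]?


μ = E[X] = 30, a = 38.
Markov: P[X ≥ 38] ≤ μ/a = (30)/38 = 15/19.
Numerically: ≈ 0.7895.
(Since a = 38 > μ = 30.0000, the bound 15/19 is < 1 and informative.)

P[X ≥ 38] ≤ 15/19 ≈ 0.7895.


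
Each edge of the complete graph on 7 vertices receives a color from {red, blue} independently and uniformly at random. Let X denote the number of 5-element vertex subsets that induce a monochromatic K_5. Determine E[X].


Let X = Σ_S X_S over the C(7, 5) = 21 subsets S of size 5, where X_S = 1 if the K_5 on S is monochromatic.
For a fixed S, the K_5 on S has C(5, 2) = 10 edges. P[all 10 edges red] = (1/2)^10, and likewise for blue, so P[monochromatic] = 2·(1/2)^10 = 2^{1 − 10} = 1/512.
By linearity of expectation: E[X] = C(7, 5) · 2^{1 − 10} = 21 · 1/512 = 21/512.
Numerically: E[X] ≈ 0.041.

E[X] = C(7,5)·2^(1−C(5,2)) = 21/512 ≈ 0.041.


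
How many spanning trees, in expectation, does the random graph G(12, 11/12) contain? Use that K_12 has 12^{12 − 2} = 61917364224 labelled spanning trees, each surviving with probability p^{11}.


K_12 has 12^{12 − 2} = 61917364224 labelled spanning trees.
For each such spanning tree H, let X_H = 1 if all 11 edges of H are present in G. Then P[X_H = 1] = p^{11} = (11/12)^{11} = 285311670611/743008370688.
Summing the indicators: E[X] = Σ_H E[X_H] = 61917364224 · p^{11} = 61917364224 · 285311670611/743008370688 = 285311670611/12.
Numerically: E[X] ≈ 2.3776e+10.

E[X] = 61917364224 · (11/12)^{11} = 285311670611/12 ≈ 2.3776e+10.


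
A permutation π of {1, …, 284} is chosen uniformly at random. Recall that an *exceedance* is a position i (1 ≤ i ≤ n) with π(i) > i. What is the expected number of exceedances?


Write X = Σ_{i=1}^{284} X_i, where X_i = 1_{π(i) > i}.
For each fixed i, π(i) is uniform over {1, …, 284} (marginal of a uniform permutation), so P[π(i) > i] = (n − i)/n. Summing: Σ_{i=1}^{284} (n − i)/n = (0 + 1 + … + 283)/284 = 284(284 − 1)/(2·284) = (284 − 1)/2.
Hence E[X] = Σ_{i=1}^{284} (284 − i)/284 = 283/2 ≈ 141.50000.

E[X] = 283/2 = 141.50000.


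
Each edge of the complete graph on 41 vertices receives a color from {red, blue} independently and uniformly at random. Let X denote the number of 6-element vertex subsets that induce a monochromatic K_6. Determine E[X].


Let X = Σ_S X_S over the C(41, 6) = 4496388 subsets S of size 6, where X_S = 1 if the K_6 on S is monochromatic.
For a fixed S, the K_6 on S has C(6, 2) = 15 edges. P[all 15 edges red] = (1/2)^15, and likewise for blue, so P[monochromatic] = 2·(1/2)^15 = 2^{1 − 15} = 1/16384.
By linearity of expectation: E[X] = C(41, 6) · 2^{1 − 15} = 4496388 · 1/16384 = 1124097/4096.
Numerically: E[X] ≈ 274.438.

E[X] = C(41,6)·2^(1−C(6,2)) = 1124097/4096 ≈ 274.438.


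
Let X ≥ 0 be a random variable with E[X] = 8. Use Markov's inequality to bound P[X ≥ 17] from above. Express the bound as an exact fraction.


μ = E[X] = 8, a = 17.
Markov: P[X ≥ 17] ≤ μ/a = (8)/17 = 8/17.
Numerically: ≈ 0.470588.
(Since a = 17 > μ = 8.000000, the bound 8/17 is < 1 and informative.)

P[X ≥ 17] ≤ 8/17 ≈ 0.470588.


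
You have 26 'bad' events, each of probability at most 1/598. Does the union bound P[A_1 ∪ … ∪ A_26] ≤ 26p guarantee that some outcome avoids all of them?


Union bound: P[∪_{i=1}^{26} A_i] ≤ Σ_i P[A_i] ≤ 26·p = 26·(1/598) = 1/23.
Numerically: 1/23 ≈ 0.04348.
Is 1/23 < 1? YES.
Since P[∪ A_i] ≤ 1/23 < 1, the complement has P[∩ A_i^c] ≥ 1 − 1/23 = 22/23 > 0, so some outcome avoids every A_i.

26·p = 1/23 ≈ 0.04348; existence CERTIFIED by the union bound.


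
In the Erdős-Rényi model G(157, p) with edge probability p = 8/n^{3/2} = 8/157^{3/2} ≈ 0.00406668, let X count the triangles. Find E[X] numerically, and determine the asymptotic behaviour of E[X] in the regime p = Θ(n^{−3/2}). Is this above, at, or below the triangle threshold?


Number of potential triangles: C(157, 3) = 632710.
Each occurs with probability p³ ≈ (0.00406668)³ ≈ 6.72545274e-08.
By linearity: E[X] = C(157, 3)·p³ ≈ 632710 · 6.72545274e-08 ≈ 0.042553.
Since α = 3/2 > 1, p = c/n^{3/2} = o(1/n) is below the triangle threshold p ~ 1/n. Asymptotically E[X] ~ (c³/6)·n^{3(1−α)} = (8³/6)·n^{-1.5} → 0, so by Markov's inequality G has no triangles w.h.p.

E[X] ≈ 0.042553; in regime p = Θ(1/n^{3/2}) E[X] tends to 0 (below the triangle threshold p ~ 1/n).


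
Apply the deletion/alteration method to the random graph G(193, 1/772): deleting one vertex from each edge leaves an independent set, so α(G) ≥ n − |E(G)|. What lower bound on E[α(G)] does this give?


E[|E(G)|] = C(193, 2)·p = 18528 · (1/772) = 24.
E[α(G)] ≥ n − E[|E(G)|] = 193 − 24 = 169.
Numerically: ≈ 169.000.
(This is only a lower bound; the true E[α(G)] may be larger.)

E[α(G)] ≥ 169 ≈ 169.000.


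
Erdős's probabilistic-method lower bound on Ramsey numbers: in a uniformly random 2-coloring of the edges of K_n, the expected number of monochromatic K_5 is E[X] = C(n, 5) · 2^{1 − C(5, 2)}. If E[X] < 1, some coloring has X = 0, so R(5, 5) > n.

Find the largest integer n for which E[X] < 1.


We need C(n, 5) · 2^{1 − 10} < 1, i.e. C(n, 5) < 2^{10 − 1} = 512.
Check values of n near the boundary:
  n = 6: C(6, 5) = 6; 6 < 512? YES
  n = 7: C(7, 5) = 21; 21 < 512? YES
  n = 8: C(8, 5) = 56; 56 < 512? YES
  n = 9: C(9, 5) = 126; 126 < 512? YES
  n = 10: C(10, 5) = 252; 252 < 512? YES
  n = 11: C(11, 5) = 462; 462 < 512? YES
  n = 12: C(12, 5) = 792; 792 < 512? NO
  n = 13: C(13, 5) = 1287; 1287 < 512? NO
The largest n with C(n, 5) < 512 is n = 11 (where E[X] = 231/256 ≈ 0.902). Hence R(5, 5) > 11, i.e. R(5, 5) ≥ 12.

Largest n = 11; hence R(5, 5) > 11.


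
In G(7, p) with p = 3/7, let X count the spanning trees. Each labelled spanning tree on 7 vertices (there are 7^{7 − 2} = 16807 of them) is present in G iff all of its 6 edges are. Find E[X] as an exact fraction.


K_7 has 7^{7 − 2} = 16807 labelled spanning trees.
For each such spanning tree H, let X_H = 1 if all 6 edges of H are present in G. Then P[X_H = 1] = p^{6} = (3/7)^{6} = 729/117649.
By linearity: E[X] = Σ_H E[X_H] = 16807 · p^{6} = 16807 · 729/117649 = 729/7.
Numerically: E[X] ≈ 104.1.

E[X] = 16807 · (3/7)^{6} = 729/7 ≈ 104.1.


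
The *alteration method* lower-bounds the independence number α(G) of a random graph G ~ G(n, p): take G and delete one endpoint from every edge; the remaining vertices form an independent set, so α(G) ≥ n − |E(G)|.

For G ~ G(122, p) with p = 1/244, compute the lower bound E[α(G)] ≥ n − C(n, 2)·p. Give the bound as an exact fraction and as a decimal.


E[|E(G)|] = C(122, 2)·p = 7381 · (1/244) = 121/4.
E[α(G)] ≥ n − E[|E(G)|] = 122 − 121/4 = 367/4.
Numerically: ≈ 91.750.
(This is only a lower bound; the true E[α(G)] may be larger.)

E[α(G)] ≥ 367/4 ≈ 91.750.


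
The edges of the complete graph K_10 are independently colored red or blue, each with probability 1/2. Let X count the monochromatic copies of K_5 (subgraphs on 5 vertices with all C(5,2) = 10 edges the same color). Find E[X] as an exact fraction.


Let X = Σ_S X_S over the C(10, 5) = 252 subsets S of size 5, where X_S = 1 if the K_5 on S is monochromatic.
For a fixed S, the K_5 on S has C(5, 2) = 10 edges. P[all 10 edges red] = (1/2)^10, and likewise for blue, so P[monochromatic] = 2·(1/2)^10 = 2^{1 − 10} = 1/512.
By linearity: E[X] = C(10, 5) · 2^{1 − 10} = 252 · 1/512 = 63/128.
Numerically: E[X] ≈ 0.4922.

E[X] = C(10,5)·2^(1−C(5,2)) = 63/128 ≈ 0.4922.


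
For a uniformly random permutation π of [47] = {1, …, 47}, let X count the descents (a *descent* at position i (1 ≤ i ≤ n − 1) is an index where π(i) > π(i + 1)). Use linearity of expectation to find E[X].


Write X = Σ X_I over i = 1, …, 46, with X_I the indicator of one descent.
There are 46 indicators.
For each fixed i, the pair (π(i), π(i+1)) is a uniformly random ordered pair of distinct values from {1, …, 47}; by symmetry P[π(i) > π(i+1)] = 1/2.
By linearity: E[X] = 46 · (1/2) = (47 − 1) · (1/2) = 23 ≈ 23.000.

E[X] = 23 = 23.000.


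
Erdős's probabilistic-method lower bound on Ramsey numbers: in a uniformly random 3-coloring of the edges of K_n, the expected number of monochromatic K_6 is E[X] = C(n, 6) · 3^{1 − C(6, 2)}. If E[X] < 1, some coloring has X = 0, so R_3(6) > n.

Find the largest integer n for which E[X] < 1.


We need C(n, 6) · 3^{1 − 15} < 1, i.e. C(n, 6) < 3^{15 − 1} = 4782969.
Check values of n near the boundary:
  n = 37: C(37, 6) = 2324784; 2324784 < 4782969? YES
  n = 38: C(38, 6) = 2760681; 2760681 < 4782969? YES
  n = 39: C(39, 6) = 3262623; 3262623 < 4782969? YES
  n = 40: C(40, 6) = 3838380; 3838380 < 4782969? YES
  n = 41: C(41, 6) = 4496388; 4496388 < 4782969? YES
  n = 42: C(42, 6) = 5245786; 5245786 < 4782969? NO
  n = 43: C(43, 6) = 6096454; 6096454 < 4782969? NO
  n = 44: C(44, 6) = 7059052; 7059052 < 4782969? NO
The largest n with C(n, 6) < 4782969 is n = 41 (where E[X] = 1498796/1594323 ≈ 0.9400830). Hence R_3(6) > 41, i.e. R_3(6) ≥ 42.

Largest n = 41; hence R_3(6) > 41.


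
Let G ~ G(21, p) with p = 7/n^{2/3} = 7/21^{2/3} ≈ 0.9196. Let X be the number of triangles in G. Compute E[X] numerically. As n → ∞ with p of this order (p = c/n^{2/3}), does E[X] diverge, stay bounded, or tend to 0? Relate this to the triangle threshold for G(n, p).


Number of potential triangles: C(21, 3) = 1330.
Each occurs with probability p³ ≈ (0.9196)³ ≈ 7.777778e-01.
By linearity: E[X] = C(21, 3)·p³ ≈ 1330 · 7.777778e-01 ≈ 1034.4444.
Since α = 2/3 < 1, p = c/n^{2/3} ≫ 1/n is above the triangle threshold p ~ 1/n. Asymptotically E[X] ~ (c³/6)·n^{3(1−α)} = (7³/6)·n^{1} → ∞; triangles are abundant w.h.p.

E[X] ≈ 1034.4444; in regime p = Θ(1/n^{2/3}) E[X] diverges (above the triangle threshold p ~ 1/n).


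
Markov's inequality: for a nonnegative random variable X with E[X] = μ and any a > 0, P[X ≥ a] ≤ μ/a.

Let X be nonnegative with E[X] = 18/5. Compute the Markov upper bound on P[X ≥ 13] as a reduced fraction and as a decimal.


μ = E[X] = 18/5, a = 13.
Markov: P[X ≥ 13] ≤ μ/a = (18/5)/13 = 18/65.
Numerically: ≈ 0.277.
(Since a = 13 > μ = 3.600, the bound 18/65 is < 1 and informative.)

P[X ≥ 13] ≤ 18/65 ≈ 0.277.


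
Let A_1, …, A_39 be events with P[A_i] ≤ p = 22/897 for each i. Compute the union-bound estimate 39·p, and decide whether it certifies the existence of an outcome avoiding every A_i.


Union bound: P[∪_{i=1}^{39} A_i] ≤ Σ_i P[A_i] ≤ 39·p = 39·(22/897) = 22/23.
Numerically: 22/23 ≈ 0.956522.
Is 22/23 < 1? YES.
Since P[∪ A_i] ≤ 22/23 < 1, the complement has P[∩ A_i^c] ≥ 1 − 22/23 = 1/23 > 0, so some outcome avoids every A_i.

39·p = 22/23 ≈ 0.956522; existence CERTIFIED by the union bound.


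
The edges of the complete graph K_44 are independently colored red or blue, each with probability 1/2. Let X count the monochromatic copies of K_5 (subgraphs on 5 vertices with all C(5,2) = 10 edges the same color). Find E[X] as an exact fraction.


Let X = Σ_S X_S over the C(44, 5) = 1086008 subsets S of size 5, where X_S = 1 if the K_5 on S is monochromatic.
For a fixed S, the K_5 on S has C(5, 2) = 10 edges. P[all 10 edges red] = (1/2)^10, and likewise for blue, so P[monochromatic] = 2·(1/2)^10 = 2^{1 − 10} = 1/512.
Summing: E[X] = C(44, 5) · 2^{1 − 10} = 1086008 · 1/512 = 135751/64.
Numerically: E[X] ≈ 2121.1094.

E[X] = C(44,5)·2^(1−C(5,2)) = 135751/64 ≈ 2121.1094.


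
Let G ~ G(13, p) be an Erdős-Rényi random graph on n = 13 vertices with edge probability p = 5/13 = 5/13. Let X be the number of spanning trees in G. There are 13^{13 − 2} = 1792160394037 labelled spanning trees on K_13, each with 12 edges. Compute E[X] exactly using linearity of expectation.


K_13 has 13^{13 − 2} = 1792160394037 labelled spanning trees.
For each such spanning tree H, let X_H = 1 if all 12 edges of H are present in G. Then P[X_H = 1] = p^{12} = (5/13)^{12} = 244140625/23298085122481.
By linearity: E[X] = Σ_H E[X_H] = 1792160394037 · p^{12} = 1792160394037 · 244140625/23298085122481 = 244140625/13.
Numerically: E[X] ≈ 1.878e+07.

E[X] = 1792160394037 · (5/13)^{12} = 244140625/13 ≈ 1.878e+07.


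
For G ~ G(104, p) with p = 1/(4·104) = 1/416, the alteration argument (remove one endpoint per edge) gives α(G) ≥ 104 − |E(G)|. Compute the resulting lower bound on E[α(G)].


E[|E(G)|] = C(104, 2)·p = 5356 · (1/416) = 103/8.
E[α(G)] ≥ n − E[|E(G)|] = 104 − 103/8 = 729/8.
Numerically: ≈ 91.1250.
(This is only a lower bound; the true E[α(G)] may be larger.)

E[α(G)] ≥ 729/8 ≈ 91.1250.
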